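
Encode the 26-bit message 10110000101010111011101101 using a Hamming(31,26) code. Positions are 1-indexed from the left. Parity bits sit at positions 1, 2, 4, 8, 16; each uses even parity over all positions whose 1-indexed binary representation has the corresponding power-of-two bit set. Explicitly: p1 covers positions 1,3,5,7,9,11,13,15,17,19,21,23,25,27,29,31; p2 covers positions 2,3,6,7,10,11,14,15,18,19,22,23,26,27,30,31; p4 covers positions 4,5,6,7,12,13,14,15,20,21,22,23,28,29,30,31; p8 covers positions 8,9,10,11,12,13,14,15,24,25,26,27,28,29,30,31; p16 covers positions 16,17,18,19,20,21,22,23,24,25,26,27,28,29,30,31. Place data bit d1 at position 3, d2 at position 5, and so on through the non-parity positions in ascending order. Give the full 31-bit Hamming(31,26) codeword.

0010011000001010010111011101101

Place data bits at non-power-of-two positions: b3=1, b5=0, b6=1, b7=1, b9=0, b10=0, b11=0, b12=0, b13=1, b14=0, b15=1, b17=0, b18=1, b19=0, b20=1, b21=1, b22=1, b23=0, b24=1, b25=1, b26=1, b27=0, b28=1, b29=1, b30=0, b31=1.
p1 = XOR of data positions {3,5,7,9,11,13,15,17,19,21,23,25,27,29,31} = 1⊕0⊕1⊕0⊕0⊕1⊕1⊕0⊕0⊕1⊕0⊕1⊕0⊕1⊕1 = 0
p2 = XOR of data positions {3,6,7,10,11,14,15,18,19,22,23,26,27,30,31} = 1⊕1⊕1⊕0⊕0⊕0⊕1⊕1⊕0⊕1⊕0⊕1⊕0⊕0⊕1 = 0
p4 = XOR of data positions {5,6,7,12,13,14,15,20,21,22,23,28,29,30,31} = 0⊕1⊕1⊕0⊕1⊕0⊕1⊕1⊕1⊕1⊕0⊕1⊕1⊕0⊕1 = 0
p8 = XOR of data positions {9,10,11,12,13,14,15,24,25,26,27,28,29,30,31} = 0⊕0⊕0⊕0⊕1⊕0⊕1⊕1⊕1⊕1⊕0⊕1⊕1⊕0⊕1 = 0
p16 = XOR of data positions {17,18,19,20,21,22,23,24,25,26,27,28,29,30,31} = 0⊕1⊕0⊕1⊕1⊕1⊕0⊕1⊕1⊕1⊕0⊕1⊕1⊕0⊕1 = 0
Codeword b1..b31 = 0010011000001010010111011101101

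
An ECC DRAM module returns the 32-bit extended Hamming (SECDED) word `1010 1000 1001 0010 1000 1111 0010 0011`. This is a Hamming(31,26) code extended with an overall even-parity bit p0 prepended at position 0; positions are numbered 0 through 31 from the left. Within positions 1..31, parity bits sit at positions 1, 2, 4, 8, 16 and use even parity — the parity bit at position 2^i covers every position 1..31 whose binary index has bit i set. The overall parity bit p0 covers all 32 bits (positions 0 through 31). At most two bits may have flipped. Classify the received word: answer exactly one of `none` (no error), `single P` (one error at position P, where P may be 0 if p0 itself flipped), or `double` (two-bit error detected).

none

s1: b1⊕b3⊕b5⊕b7⊕b9⊕b11⊕b13⊕b15⊕b17⊕b19⊕b21⊕b23⊕b25⊕b27⊕b29⊕b31 = 0⊕0⊕0⊕0⊕0⊕1⊕0⊕0⊕0⊕0⊕1⊕1⊕0⊕0⊕0⊕1 = 0
s2: b2⊕b3⊕b6⊕b7⊕b10⊕b11⊕b14⊕b15⊕b18⊕b19⊕b22⊕b23⊕b26⊕b27⊕b30⊕b31 = 1⊕0⊕0⊕0⊕0⊕1⊕1⊕0⊕0⊕0⊕1⊕1⊕1⊕0⊕1⊕1 = 0
s4: b4⊕b5⊕b6⊕b7⊕b12⊕b13⊕b14⊕b15⊕b20⊕b21⊕b22⊕b23⊕b28⊕b29⊕b30⊕b31 = 1⊕0⊕0⊕0⊕0⊕0⊕1⊕0⊕1⊕1⊕1⊕1⊕0⊕0⊕1⊕1 = 0
s8: b8⊕b9⊕b10⊕b11⊕b12⊕b13⊕b14⊕b15⊕b24⊕b25⊕b26⊕b27⊕b28⊕b29⊕b30⊕b31 = 1⊕0⊕0⊕1⊕0⊕0⊕1⊕0⊕0⊕0⊕1⊕0⊕0⊕0⊕1⊕1 = 0
s16: b16⊕b17⊕b18⊕b19⊕b20⊕b21⊕b22⊕b23⊕b24⊕b25⊕b26⊕b27⊕b28⊕b29⊕b30⊕b31 = 1⊕0⊕0⊕0⊕1⊕1⊕1⊕1⊕0⊕0⊕1⊕0⊕0⊕0⊕1⊕1 = 0
Syndrome (s16...s1) = 00000 → position 0 (no error).
Overall parity (XOR of all 32 bits, including p0): 1⊕0⊕1⊕0⊕1⊕0⊕0⊕0⊕1⊕0⊕0⊕1⊕0⊕0⊕1⊕0⊕1⊕0⊕0⊕0⊕1⊕1⊕1⊕1⊕0⊕0⊕1⊕0⊕0⊕0⊕1⊕1 = 0
Overall=0, syndrome position=0 → no error.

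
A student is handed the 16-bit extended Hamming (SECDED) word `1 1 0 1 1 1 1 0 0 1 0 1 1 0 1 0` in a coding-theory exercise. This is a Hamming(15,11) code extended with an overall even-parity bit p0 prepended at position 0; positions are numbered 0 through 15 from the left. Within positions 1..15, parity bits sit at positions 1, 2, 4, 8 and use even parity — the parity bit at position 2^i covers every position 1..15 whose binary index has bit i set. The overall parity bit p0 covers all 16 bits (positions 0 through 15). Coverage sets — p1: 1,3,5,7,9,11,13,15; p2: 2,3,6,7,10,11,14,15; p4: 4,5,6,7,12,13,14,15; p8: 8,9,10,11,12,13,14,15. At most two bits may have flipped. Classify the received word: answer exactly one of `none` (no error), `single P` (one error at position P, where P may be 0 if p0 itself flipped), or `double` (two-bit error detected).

double

s1: b1⊕b3⊕b5⊕b7⊕b9⊕b11⊕b13⊕b15 = 1⊕1⊕1⊕0⊕1⊕1⊕0⊕0 = 1
s2: b2⊕b3⊕b6⊕b7⊕b10⊕b11⊕b14⊕b15 = 0⊕1⊕1⊕0⊕0⊕1⊕1⊕0 = 0
s4: b4⊕b5⊕b6⊕b7⊕b12⊕b13⊕b14⊕b15 = 1⊕1⊕1⊕0⊕1⊕0⊕1⊕0 = 1
s8: b8⊕b9⊕b10⊕b11⊕b12⊕b13⊕b14⊕b15 = 0⊕1⊕0⊕1⊕1⊕0⊕1⊕0 = 0
Syndrome (s8...s1) = 0101 → position 5.
Overall parity (XOR of all 16 bits, including p0): 1⊕1⊕0⊕1⊕1⊕1⊕1⊕0⊕0⊕1⊕0⊕1⊕1⊕0⊕1⊕0 = 0
Overall=0, syndrome position=5 → double-bit error detected (uncorrectable).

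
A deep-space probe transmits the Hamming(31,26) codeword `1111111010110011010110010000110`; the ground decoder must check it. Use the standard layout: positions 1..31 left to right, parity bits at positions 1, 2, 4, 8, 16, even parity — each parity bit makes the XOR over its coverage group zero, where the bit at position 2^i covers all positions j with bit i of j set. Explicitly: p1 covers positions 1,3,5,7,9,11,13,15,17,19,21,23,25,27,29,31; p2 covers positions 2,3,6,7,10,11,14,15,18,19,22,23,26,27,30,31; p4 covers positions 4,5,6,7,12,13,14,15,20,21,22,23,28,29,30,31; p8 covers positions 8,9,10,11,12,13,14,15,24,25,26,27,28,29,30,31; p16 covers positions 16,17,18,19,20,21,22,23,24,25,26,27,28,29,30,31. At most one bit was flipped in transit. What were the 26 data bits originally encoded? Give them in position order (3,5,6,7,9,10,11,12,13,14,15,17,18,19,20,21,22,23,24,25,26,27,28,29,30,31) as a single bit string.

s1: b1⊕b3⊕b5⊕b7⊕b9⊕b11⊕b13⊕b15⊕b17⊕b19⊕b21⊕b23⊕b25⊕b27⊕b29⊕b31 = 1⊕1⊕1⊕1⊕1⊕1⊕0⊕1⊕0⊕0⊕1⊕0⊕0⊕0⊕1⊕0 = 1
s2: b2⊕b3⊕b6⊕b7⊕b10⊕b11⊕b14⊕b15⊕b18⊕b19⊕b22⊕b23⊕b26⊕b27⊕b30⊕b31 = 1⊕1⊕1⊕1⊕0⊕1⊕0⊕1⊕1⊕0⊕0⊕0⊕0⊕0⊕1⊕0 = 0
s4: b4⊕b5⊕b6⊕b7⊕b12⊕b13⊕b14⊕b15⊕b20⊕b21⊕b22⊕b23⊕b28⊕b29⊕b30⊕b31 = 1⊕1⊕1⊕1⊕1⊕0⊕0⊕1⊕1⊕1⊕0⊕0⊕0⊕1⊕1⊕0 = 0
s8: b8⊕b9⊕b10⊕b11⊕b12⊕b13⊕b14⊕b15⊕b24⊕b25⊕b26⊕b27⊕b28⊕b29⊕b30⊕b31 = 0⊕1⊕0⊕1⊕1⊕0⊕0⊕1⊕1⊕0⊕0⊕0⊕0⊕1⊕1⊕0 = 1
s16: b16⊕b17⊕b18⊕b19⊕b20⊕b21⊕b22⊕b23⊕b24⊕b25⊕b26⊕b27⊕b28⊕b29⊕b30⊕b31 = 1⊕0⊕1⊕0⊕1⊕1⊕0⊕0⊕1⊕0⊕0⊕0⊕0⊕1⊕1⊕0 = 1
Syndrome (s16...s1) = 11001 → position 25.
Flip bit 25: corrected codeword = 1111111010110011010110011000110
Data bits at positions 3,5,6,7,9,10,11,12,13,14,15,17,18,19,20,21,22,23,24,25,26,27,28,29,30,31: 11111011001010110011000110

11111011001010110011000110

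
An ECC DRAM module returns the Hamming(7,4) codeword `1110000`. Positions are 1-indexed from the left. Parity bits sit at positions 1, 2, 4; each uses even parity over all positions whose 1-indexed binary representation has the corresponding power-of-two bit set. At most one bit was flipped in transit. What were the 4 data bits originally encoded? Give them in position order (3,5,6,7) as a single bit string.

s1: b1⊕b3⊕b5⊕b7 = 1⊕1⊕0⊕0 = 0
s2: b2⊕b3⊕b6⊕b7 = 1⊕1⊕0⊕0 = 0
s4: b4⊕b5⊕b6⊕b7 = 0⊕0⊕0⊕0 = 0
Syndrome (s4...s1) = 000 → position 0 (no error).
No correction needed.
Data bits at positions 3,5,6,7: 1000

1000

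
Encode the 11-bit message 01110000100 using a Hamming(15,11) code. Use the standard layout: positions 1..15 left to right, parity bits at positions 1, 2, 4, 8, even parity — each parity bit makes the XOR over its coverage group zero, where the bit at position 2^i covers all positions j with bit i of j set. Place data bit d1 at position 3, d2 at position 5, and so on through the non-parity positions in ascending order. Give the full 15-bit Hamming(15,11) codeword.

100011110000100

Place data bits at non-power-of-two positions: b3=0, b5=1, b6=1, b7=1, b9=0, b10=0, b11=0, b12=0, b13=1, b14=0, b15=0.
p1 = XOR of data positions {3,5,7,9,11,13,15} = 0⊕1⊕1⊕0⊕0⊕1⊕0 = 1
p2 = XOR of data positions {3,6,7,10,11,14,15} = 0⊕1⊕1⊕0⊕0⊕0⊕0 = 0
p4 = XOR of data positions {5,6,7,12,13,14,15} = 1⊕1⊕1⊕0⊕1⊕0⊕0 = 0
p8 = XOR of data positions {9,10,11,12,13,14,15} = 0⊕0⊕0⊕0⊕1⊕0⊕0 = 1
Codeword b1..b15 = 100011110000100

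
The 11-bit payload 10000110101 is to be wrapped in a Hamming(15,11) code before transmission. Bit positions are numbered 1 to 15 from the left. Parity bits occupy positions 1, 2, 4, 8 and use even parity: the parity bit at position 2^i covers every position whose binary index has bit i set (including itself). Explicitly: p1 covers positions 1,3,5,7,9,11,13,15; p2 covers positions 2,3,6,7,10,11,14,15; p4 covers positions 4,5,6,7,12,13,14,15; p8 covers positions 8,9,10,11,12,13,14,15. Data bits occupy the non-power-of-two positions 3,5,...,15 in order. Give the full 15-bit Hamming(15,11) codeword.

001000000110101

Place data bits at non-power-of-two positions: b3=1, b5=0, b6=0, b7=0, b9=0, b10=1, b11=1, b12=0, b13=1, b14=0, b15=1.
p1 = XOR of data positions {3,5,7,9,11,13,15} = 1⊕0⊕0⊕0⊕1⊕1⊕1 = 0
p2 = XOR of data positions {3,6,7,10,11,14,15} = 1⊕0⊕0⊕1⊕1⊕0⊕1 = 0
p4 = XOR of data positions {5,6,7,12,13,14,15} = 0⊕0⊕0⊕0⊕1⊕0⊕1 = 0
p8 = XOR of data positions {9,10,11,12,13,14,15} = 0⊕1⊕1⊕0⊕1⊕0⊕1 = 0
Codeword b1..b15 = 001000000110101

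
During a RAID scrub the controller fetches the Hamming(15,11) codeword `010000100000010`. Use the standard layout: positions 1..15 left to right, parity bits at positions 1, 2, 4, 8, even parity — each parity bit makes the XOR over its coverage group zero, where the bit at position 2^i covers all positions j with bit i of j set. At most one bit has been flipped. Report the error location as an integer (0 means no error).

s1: b1⊕b3⊕b5⊕b7⊕b9⊕b11⊕b13⊕b15 = 0⊕0⊕0⊕1⊕0⊕0⊕0⊕0 = 1
s2: b2⊕b3⊕b6⊕b7⊕b10⊕b11⊕b14⊕b15 = 1⊕0⊕0⊕1⊕0⊕0⊕1⊕0 = 1
s4: b4⊕b5⊕b6⊕b7⊕b12⊕b13⊕b14⊕b15 = 0⊕0⊕0⊕1⊕0⊕0⊕1⊕0 = 0
s8: b8⊕b9⊕b10⊕b11⊕b12⊕b13⊕b14⊕b15 = 0⊕0⊕0⊕0⊕0⊕0⊕1⊕0 = 1
Syndrome (s8...s1) = 1011 → position 11.

11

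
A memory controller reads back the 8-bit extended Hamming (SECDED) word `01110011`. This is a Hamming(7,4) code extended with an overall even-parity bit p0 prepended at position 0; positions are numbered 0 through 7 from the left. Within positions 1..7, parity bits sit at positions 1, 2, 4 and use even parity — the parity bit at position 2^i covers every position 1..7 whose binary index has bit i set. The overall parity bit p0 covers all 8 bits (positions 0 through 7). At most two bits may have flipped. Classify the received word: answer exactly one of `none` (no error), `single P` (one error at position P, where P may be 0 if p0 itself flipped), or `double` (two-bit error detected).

s1: b1⊕b3⊕b5⊕b7 = 1⊕1⊕0⊕1 = 1
s2: b2⊕b3⊕b6⊕b7 = 1⊕1⊕1⊕1 = 0
s4: b4⊕b5⊕b6⊕b7 = 0⊕0⊕1⊕1 = 0
Syndrome (s4...s1) = 001 → position 1.
Overall parity (XOR of all 8 bits, including p0): 0⊕1⊕1⊕1⊕0⊕0⊕1⊕1 = 1
Overall=1, syndrome position=1 → single-bit error at position 1.

single 1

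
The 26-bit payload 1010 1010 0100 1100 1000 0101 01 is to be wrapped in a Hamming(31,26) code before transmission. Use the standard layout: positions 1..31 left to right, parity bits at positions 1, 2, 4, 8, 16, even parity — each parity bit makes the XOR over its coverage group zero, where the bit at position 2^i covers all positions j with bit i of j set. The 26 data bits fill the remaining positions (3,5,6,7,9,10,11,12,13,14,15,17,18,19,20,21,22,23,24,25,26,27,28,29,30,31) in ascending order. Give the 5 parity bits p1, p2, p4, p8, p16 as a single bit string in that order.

Place data bits at non-power-of-two positions: b3=1, b5=0, b6=1, b7=0, b9=1, b10=0, b11=1, b12=0, b13=0, b14=1, b15=0, b17=0, b18=1, b19=1, b20=0, b21=0, b22=1, b23=0, b24=0, b25=0, b26=0, b27=1, b28=0, b29=1, b30=0, b31=1.
p1 = XOR of data positions {3,5,7,9,11,13,15,17,19,21,23,25,27,29,31} = 1⊕0⊕0⊕1⊕1⊕0⊕0⊕0⊕1⊕0⊕0⊕0⊕1⊕1⊕1 = 1
p2 = XOR of data positions {3,6,7,10,11,14,15,18,19,22,23,26,27,30,31} = 1⊕1⊕0⊕0⊕1⊕1⊕0⊕1⊕1⊕1⊕0⊕0⊕1⊕0⊕1 = 1
p4 = XOR of data positions {5,6,7,12,13,14,15,20,21,22,23,28,29,30,31} = 0⊕1⊕0⊕0⊕0⊕1⊕0⊕0⊕0⊕1⊕0⊕0⊕1⊕0⊕1 = 1
p8 = XOR of data positions {9,10,11,12,13,14,15,24,25,26,27,28,29,30,31} = 1⊕0⊕1⊕0⊕0⊕1⊕0⊕0⊕0⊕0⊕1⊕0⊕1⊕0⊕1 = 0
p16 = XOR of data positions {17,18,19,20,21,22,23,24,25,26,27,28,29,30,31} = 0⊕1⊕1⊕0⊕0⊕1⊕0⊕0⊕0⊕0⊕1⊕0⊕1⊕0⊕1 = 0
Parity bits p1,p2,p4,p8,p16 = 11100

11100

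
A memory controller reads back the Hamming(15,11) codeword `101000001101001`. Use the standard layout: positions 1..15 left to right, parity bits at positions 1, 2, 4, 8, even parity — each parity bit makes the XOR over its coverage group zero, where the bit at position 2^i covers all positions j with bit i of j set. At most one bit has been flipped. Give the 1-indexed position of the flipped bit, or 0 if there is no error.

s1: b1⊕b3⊕b5⊕b7⊕b9⊕b11⊕b13⊕b15 = 1⊕1⊕0⊕0⊕1⊕0⊕0⊕1 = 0
s2: b2⊕b3⊕b6⊕b7⊕b10⊕b11⊕b14⊕b15 = 0⊕1⊕0⊕0⊕1⊕0⊕0⊕1 = 1
s4: b4⊕b5⊕b6⊕b7⊕b12⊕b13⊕b14⊕b15 = 0⊕0⊕0⊕0⊕1⊕0⊕0⊕1 = 0
s8: b8⊕b9⊕b10⊕b11⊕b12⊕b13⊕b14⊕b15 = 0⊕1⊕1⊕0⊕1⊕0⊕0⊕1 = 0
Syndrome (s8...s1) = 0010 → position 2.

2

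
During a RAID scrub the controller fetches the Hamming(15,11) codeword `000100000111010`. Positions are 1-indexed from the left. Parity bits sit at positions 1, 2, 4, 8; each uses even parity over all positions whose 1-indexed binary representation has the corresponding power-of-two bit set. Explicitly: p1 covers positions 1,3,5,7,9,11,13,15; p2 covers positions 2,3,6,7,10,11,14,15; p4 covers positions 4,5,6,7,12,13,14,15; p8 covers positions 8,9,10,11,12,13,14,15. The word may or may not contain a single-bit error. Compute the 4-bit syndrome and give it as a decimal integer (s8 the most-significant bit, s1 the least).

s1: b1⊕b3⊕b5⊕b7⊕b9⊕b11⊕b13⊕b15 = 0⊕0⊕0⊕0⊕0⊕1⊕0⊕0 = 1
s2: b2⊕b3⊕b6⊕b7⊕b10⊕b11⊕b14⊕b15 = 0⊕0⊕0⊕0⊕1⊕1⊕1⊕0 = 1
s4: b4⊕b5⊕b6⊕b7⊕b12⊕b13⊕b14⊕b15 = 1⊕0⊕0⊕0⊕1⊕0⊕1⊕0 = 1
s8: b8⊕b9⊕b10⊕b11⊕b12⊕b13⊕b14⊕b15 = 0⊕0⊕1⊕1⊕1⊕0⊕1⊕0 = 0
Syndrome (s8...s1) = 0111 → position 7.

7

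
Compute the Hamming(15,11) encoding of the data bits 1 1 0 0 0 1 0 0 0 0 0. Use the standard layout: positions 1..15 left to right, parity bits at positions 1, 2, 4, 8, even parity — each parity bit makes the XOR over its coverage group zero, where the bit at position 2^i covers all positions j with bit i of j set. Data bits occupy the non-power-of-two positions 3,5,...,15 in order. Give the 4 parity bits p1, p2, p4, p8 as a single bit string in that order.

Place data bits at non-power-of-two positions: b3=1, b5=1, b6=0, b7=0, b9=0, b10=1, b11=0, b12=0, b13=0, b14=0, b15=0.
p1 = XOR of data positions {3,5,7,9,11,13,15} = 1⊕1⊕0⊕0⊕0⊕0⊕0 = 0
p2 = XOR of data positions {3,6,7,10,11,14,15} = 1⊕0⊕0⊕1⊕0⊕0⊕0 = 0
p4 = XOR of data positions {5,6,7,12,13,14,15} = 1⊕0⊕0⊕0⊕0⊕0⊕0 = 1
p8 = XOR of data positions {9,10,11,12,13,14,15} = 0⊕1⊕0⊕0⊕0⊕0⊕0 = 1
Parity bits p1,p2,p4,p8 = 0011

0011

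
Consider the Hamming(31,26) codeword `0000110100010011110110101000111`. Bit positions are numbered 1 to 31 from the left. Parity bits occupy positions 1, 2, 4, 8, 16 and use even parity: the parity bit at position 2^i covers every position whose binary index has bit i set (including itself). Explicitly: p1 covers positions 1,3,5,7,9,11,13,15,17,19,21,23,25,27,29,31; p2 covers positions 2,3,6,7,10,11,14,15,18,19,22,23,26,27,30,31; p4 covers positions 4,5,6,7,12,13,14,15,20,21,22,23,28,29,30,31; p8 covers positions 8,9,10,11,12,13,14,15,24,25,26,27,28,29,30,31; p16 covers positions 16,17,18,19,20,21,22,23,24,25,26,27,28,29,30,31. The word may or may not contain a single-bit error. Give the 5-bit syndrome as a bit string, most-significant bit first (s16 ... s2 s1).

s1: b1⊕b3⊕b5⊕b7⊕b9⊕b11⊕b13⊕b15⊕b17⊕b19⊕b21⊕b23⊕b25⊕b27⊕b29⊕b31 = 0⊕0⊕1⊕0⊕0⊕0⊕0⊕1⊕1⊕0⊕1⊕1⊕1⊕0⊕1⊕1 = 0
s2: b2⊕b3⊕b6⊕b7⊕b10⊕b11⊕b14⊕b15⊕b18⊕b19⊕b22⊕b23⊕b26⊕b27⊕b30⊕b31 = 0⊕0⊕1⊕0⊕0⊕0⊕0⊕1⊕1⊕0⊕0⊕1⊕0⊕0⊕1⊕1 = 0
s4: b4⊕b5⊕b6⊕b7⊕b12⊕b13⊕b14⊕b15⊕b20⊕b21⊕b22⊕b23⊕b28⊕b29⊕b30⊕b31 = 0⊕1⊕1⊕0⊕1⊕0⊕0⊕1⊕1⊕1⊕0⊕1⊕0⊕1⊕1⊕1 = 0
s8: b8⊕b9⊕b10⊕b11⊕b12⊕b13⊕b14⊕b15⊕b24⊕b25⊕b26⊕b27⊕b28⊕b29⊕b30⊕b31 = 1⊕0⊕0⊕0⊕1⊕0⊕0⊕1⊕0⊕1⊕0⊕0⊕0⊕1⊕1⊕1 = 1
s16: b16⊕b17⊕b18⊕b19⊕b20⊕b21⊕b22⊕b23⊕b24⊕b25⊕b26⊕b27⊕b28⊕b29⊕b30⊕b31 = 1⊕1⊕1⊕0⊕1⊕1⊕0⊕1⊕0⊕1⊕0⊕0⊕0⊕1⊕1⊕1 = 0
Syndrome (s16...s1) = 01000 → position 8.

01000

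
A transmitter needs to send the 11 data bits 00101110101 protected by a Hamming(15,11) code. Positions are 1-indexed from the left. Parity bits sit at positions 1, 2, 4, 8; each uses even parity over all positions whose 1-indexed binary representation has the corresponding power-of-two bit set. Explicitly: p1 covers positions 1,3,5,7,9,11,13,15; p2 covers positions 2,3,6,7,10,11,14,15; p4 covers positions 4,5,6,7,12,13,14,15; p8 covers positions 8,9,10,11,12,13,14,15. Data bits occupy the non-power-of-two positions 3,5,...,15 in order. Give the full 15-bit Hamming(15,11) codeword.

Place data bits at non-power-of-two positions: b3=0, b5=0, b6=1, b7=0, b9=1, b10=1, b11=1, b12=0, b13=1, b14=0, b15=1.
p1 = XOR of data positions {3,5,7,9,11,13,15} = 0⊕0⊕0⊕1⊕1⊕1⊕1 = 0
p2 = XOR of data positions {3,6,7,10,11,14,15} = 0⊕1⊕0⊕1⊕1⊕0⊕1 = 0
p4 = XOR of data positions {5,6,7,12,13,14,15} = 0⊕1⊕0⊕0⊕1⊕0⊕1 = 1
p8 = XOR of data positions {9,10,11,12,13,14,15} = 1⊕1⊕1⊕0⊕1⊕0⊕1 = 1
Codeword b1..b15 = 000101011110101

000101011110101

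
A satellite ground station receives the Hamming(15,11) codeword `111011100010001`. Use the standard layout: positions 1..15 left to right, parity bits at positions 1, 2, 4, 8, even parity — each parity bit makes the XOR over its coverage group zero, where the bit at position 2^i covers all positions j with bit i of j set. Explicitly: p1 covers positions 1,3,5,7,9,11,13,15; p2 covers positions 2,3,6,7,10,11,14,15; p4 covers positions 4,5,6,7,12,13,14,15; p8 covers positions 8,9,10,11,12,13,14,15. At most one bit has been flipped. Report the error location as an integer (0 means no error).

0

s1: b1⊕b3⊕b5⊕b7⊕b9⊕b11⊕b13⊕b15 = 1⊕1⊕1⊕1⊕0⊕1⊕0⊕1 = 0
s2: b2⊕b3⊕b6⊕b7⊕b10⊕b11⊕b14⊕b15 = 1⊕1⊕1⊕1⊕0⊕1⊕0⊕1 = 0
s4: b4⊕b5⊕b6⊕b7⊕b12⊕b13⊕b14⊕b15 = 0⊕1⊕1⊕1⊕0⊕0⊕0⊕1 = 0
s8: b8⊕b9⊕b10⊕b11⊕b12⊕b13⊕b14⊕b15 = 0⊕0⊕0⊕1⊕0⊕0⊕0⊕1 = 0
Syndrome (s8...s1) = 0000 → position 0 (no error).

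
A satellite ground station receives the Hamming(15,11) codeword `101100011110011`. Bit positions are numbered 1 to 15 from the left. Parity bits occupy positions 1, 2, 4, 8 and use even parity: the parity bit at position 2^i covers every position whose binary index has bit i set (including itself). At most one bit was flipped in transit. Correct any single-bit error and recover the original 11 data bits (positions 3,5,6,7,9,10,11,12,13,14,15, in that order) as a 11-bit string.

10011110011

s1: b1⊕b3⊕b5⊕b7⊕b9⊕b11⊕b13⊕b15 = 1⊕1⊕0⊕0⊕1⊕1⊕0⊕1 = 1
s2: b2⊕b3⊕b6⊕b7⊕b10⊕b11⊕b14⊕b15 = 0⊕1⊕0⊕0⊕1⊕1⊕1⊕1 = 1
s4: b4⊕b5⊕b6⊕b7⊕b12⊕b13⊕b14⊕b15 = 1⊕0⊕0⊕0⊕0⊕0⊕1⊕1 = 1
s8: b8⊕b9⊕b10⊕b11⊕b12⊕b13⊕b14⊕b15 = 1⊕1⊕1⊕1⊕0⊕0⊕1⊕1 = 0
Syndrome (s8...s1) = 0111 → position 7.
Flip bit 7: corrected codeword = 101100111110011
Data bits at positions 3,5,6,7,9,10,11,12,13,14,15: 10011110011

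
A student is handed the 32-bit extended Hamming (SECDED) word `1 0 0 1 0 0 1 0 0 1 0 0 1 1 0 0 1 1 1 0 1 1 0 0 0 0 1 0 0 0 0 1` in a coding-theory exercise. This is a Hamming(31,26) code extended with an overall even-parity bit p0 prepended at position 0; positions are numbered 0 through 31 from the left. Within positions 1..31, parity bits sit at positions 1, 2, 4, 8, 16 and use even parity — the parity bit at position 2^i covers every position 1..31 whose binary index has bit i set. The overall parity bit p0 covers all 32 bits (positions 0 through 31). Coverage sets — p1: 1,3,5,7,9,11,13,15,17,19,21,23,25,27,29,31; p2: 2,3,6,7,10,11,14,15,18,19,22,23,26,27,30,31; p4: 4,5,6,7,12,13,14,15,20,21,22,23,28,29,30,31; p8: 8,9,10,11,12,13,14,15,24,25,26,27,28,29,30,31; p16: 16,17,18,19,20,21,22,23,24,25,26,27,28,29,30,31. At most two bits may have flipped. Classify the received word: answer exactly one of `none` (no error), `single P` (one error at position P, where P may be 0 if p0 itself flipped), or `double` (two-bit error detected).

s1: b1⊕b3⊕b5⊕b7⊕b9⊕b11⊕b13⊕b15⊕b17⊕b19⊕b21⊕b23⊕b25⊕b27⊕b29⊕b31 = 0⊕1⊕0⊕0⊕1⊕0⊕1⊕0⊕1⊕0⊕1⊕0⊕0⊕0⊕0⊕1 = 0
s2: b2⊕b3⊕b6⊕b7⊕b10⊕b11⊕b14⊕b15⊕b18⊕b19⊕b22⊕b23⊕b26⊕b27⊕b30⊕b31 = 0⊕1⊕1⊕0⊕0⊕0⊕0⊕0⊕1⊕0⊕0⊕0⊕1⊕0⊕0⊕1 = 1
s4: b4⊕b5⊕b6⊕b7⊕b12⊕b13⊕b14⊕b15⊕b20⊕b21⊕b22⊕b23⊕b28⊕b29⊕b30⊕b31 = 0⊕0⊕1⊕0⊕1⊕1⊕0⊕0⊕1⊕1⊕0⊕0⊕0⊕0⊕0⊕1 = 0
s8: b8⊕b9⊕b10⊕b11⊕b12⊕b13⊕b14⊕b15⊕b24⊕b25⊕b26⊕b27⊕b28⊕b29⊕b30⊕b31 = 0⊕1⊕0⊕0⊕1⊕1⊕0⊕0⊕0⊕0⊕1⊕0⊕0⊕0⊕0⊕1 = 1
s16: b16⊕b17⊕b18⊕b19⊕b20⊕b21⊕b22⊕b23⊕b24⊕b25⊕b26⊕b27⊕b28⊕b29⊕b30⊕b31 = 1⊕1⊕1⊕0⊕1⊕1⊕0⊕0⊕0⊕0⊕1⊕0⊕0⊕0⊕0⊕1 = 1
Syndrome (s16...s1) = 11010 → position 26.
Overall parity (XOR of all 32 bits, including p0): 1⊕0⊕0⊕1⊕0⊕0⊕1⊕0⊕0⊕1⊕0⊕0⊕1⊕1⊕0⊕0⊕1⊕1⊕1⊕0⊕1⊕1⊕0⊕0⊕0⊕0⊕1⊕0⊕0⊕0⊕0⊕1 = 1
Overall=1, syndrome position=26 → single-bit error at position 26.

single 26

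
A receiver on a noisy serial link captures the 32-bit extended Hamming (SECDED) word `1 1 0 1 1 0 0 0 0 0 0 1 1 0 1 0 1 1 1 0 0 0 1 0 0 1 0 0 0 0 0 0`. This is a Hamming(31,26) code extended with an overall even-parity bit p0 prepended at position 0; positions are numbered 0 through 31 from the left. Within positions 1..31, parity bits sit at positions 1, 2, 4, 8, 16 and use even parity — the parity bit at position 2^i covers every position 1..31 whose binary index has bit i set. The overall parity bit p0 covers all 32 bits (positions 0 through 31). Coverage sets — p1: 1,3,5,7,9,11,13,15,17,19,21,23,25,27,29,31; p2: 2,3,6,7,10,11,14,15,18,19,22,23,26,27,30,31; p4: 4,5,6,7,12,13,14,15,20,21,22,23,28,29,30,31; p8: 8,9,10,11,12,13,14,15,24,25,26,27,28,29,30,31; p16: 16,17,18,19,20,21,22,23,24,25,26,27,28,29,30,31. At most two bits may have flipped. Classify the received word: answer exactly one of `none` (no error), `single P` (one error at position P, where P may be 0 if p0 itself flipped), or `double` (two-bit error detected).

double

s1: b1⊕b3⊕b5⊕b7⊕b9⊕b11⊕b13⊕b15⊕b17⊕b19⊕b21⊕b23⊕b25⊕b27⊕b29⊕b31 = 1⊕1⊕0⊕0⊕0⊕1⊕0⊕0⊕1⊕0⊕0⊕0⊕1⊕0⊕0⊕0 = 1
s2: b2⊕b3⊕b6⊕b7⊕b10⊕b11⊕b14⊕b15⊕b18⊕b19⊕b22⊕b23⊕b26⊕b27⊕b30⊕b31 = 0⊕1⊕0⊕0⊕0⊕1⊕1⊕0⊕1⊕0⊕1⊕0⊕0⊕0⊕0⊕0 = 1
s4: b4⊕b5⊕b6⊕b7⊕b12⊕b13⊕b14⊕b15⊕b20⊕b21⊕b22⊕b23⊕b28⊕b29⊕b30⊕b31 = 1⊕0⊕0⊕0⊕1⊕0⊕1⊕0⊕0⊕0⊕1⊕0⊕0⊕0⊕0⊕0 = 0
s8: b8⊕b9⊕b10⊕b11⊕b12⊕b13⊕b14⊕b15⊕b24⊕b25⊕b26⊕b27⊕b28⊕b29⊕b30⊕b31 = 0⊕0⊕0⊕1⊕1⊕0⊕1⊕0⊕0⊕1⊕0⊕0⊕0⊕0⊕0⊕0 = 0
s16: b16⊕b17⊕b18⊕b19⊕b20⊕b21⊕b22⊕b23⊕b24⊕b25⊕b26⊕b27⊕b28⊕b29⊕b30⊕b31 = 1⊕1⊕1⊕0⊕0⊕0⊕1⊕0⊕0⊕1⊕0⊕0⊕0⊕0⊕0⊕0 = 1
Syndrome (s16...s1) = 10011 → position 19.
Overall parity (XOR of all 32 bits, including p0): 1⊕1⊕0⊕1⊕1⊕0⊕0⊕0⊕0⊕0⊕0⊕1⊕1⊕0⊕1⊕0⊕1⊕1⊕1⊕0⊕0⊕0⊕1⊕0⊕0⊕1⊕0⊕0⊕0⊕0⊕0⊕0 = 0
Overall=0, syndrome position=19 → double-bit error detected (uncorrectable).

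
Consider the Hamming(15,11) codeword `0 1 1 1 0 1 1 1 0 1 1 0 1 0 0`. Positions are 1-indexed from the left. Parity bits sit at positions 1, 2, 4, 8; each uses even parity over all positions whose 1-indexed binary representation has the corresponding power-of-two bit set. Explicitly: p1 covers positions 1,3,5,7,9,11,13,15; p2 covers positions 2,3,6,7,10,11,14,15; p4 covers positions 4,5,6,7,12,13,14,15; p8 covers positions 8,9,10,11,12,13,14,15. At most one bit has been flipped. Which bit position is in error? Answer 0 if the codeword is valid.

0

s1: b1⊕b3⊕b5⊕b7⊕b9⊕b11⊕b13⊕b15 = 0⊕1⊕0⊕1⊕0⊕1⊕1⊕0 = 0
s2: b2⊕b3⊕b6⊕b7⊕b10⊕b11⊕b14⊕b15 = 1⊕1⊕1⊕1⊕1⊕1⊕0⊕0 = 0
s4: b4⊕b5⊕b6⊕b7⊕b12⊕b13⊕b14⊕b15 = 1⊕0⊕1⊕1⊕0⊕1⊕0⊕0 = 0
s8: b8⊕b9⊕b10⊕b11⊕b12⊕b13⊕b14⊕b15 = 1⊕0⊕1⊕1⊕0⊕1⊕0⊕0 = 0
Syndrome (s8...s1) = 0000 → position 0 (no error).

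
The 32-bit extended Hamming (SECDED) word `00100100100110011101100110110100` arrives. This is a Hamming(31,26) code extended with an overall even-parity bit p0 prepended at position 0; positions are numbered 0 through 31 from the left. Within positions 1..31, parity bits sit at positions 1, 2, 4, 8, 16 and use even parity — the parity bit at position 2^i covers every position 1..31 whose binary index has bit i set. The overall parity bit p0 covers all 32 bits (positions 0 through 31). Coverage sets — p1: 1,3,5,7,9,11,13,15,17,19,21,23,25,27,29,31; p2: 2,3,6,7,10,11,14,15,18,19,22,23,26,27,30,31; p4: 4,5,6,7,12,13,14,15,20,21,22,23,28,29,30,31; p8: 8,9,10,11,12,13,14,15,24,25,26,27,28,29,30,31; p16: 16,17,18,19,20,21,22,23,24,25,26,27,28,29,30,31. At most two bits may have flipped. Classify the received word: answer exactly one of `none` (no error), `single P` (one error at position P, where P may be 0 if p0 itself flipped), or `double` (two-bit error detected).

s1: b1⊕b3⊕b5⊕b7⊕b9⊕b11⊕b13⊕b15⊕b17⊕b19⊕b21⊕b23⊕b25⊕b27⊕b29⊕b31 = 0⊕0⊕1⊕0⊕0⊕1⊕0⊕1⊕1⊕1⊕0⊕1⊕0⊕1⊕1⊕0 = 0
s2: b2⊕b3⊕b6⊕b7⊕b10⊕b11⊕b14⊕b15⊕b18⊕b19⊕b22⊕b23⊕b26⊕b27⊕b30⊕b31 = 1⊕0⊕0⊕0⊕0⊕1⊕0⊕1⊕0⊕1⊕0⊕1⊕1⊕1⊕0⊕0 = 1
s4: b4⊕b5⊕b6⊕b7⊕b12⊕b13⊕b14⊕b15⊕b20⊕b21⊕b22⊕b23⊕b28⊕b29⊕b30⊕b31 = 0⊕1⊕0⊕0⊕1⊕0⊕0⊕1⊕1⊕0⊕0⊕1⊕0⊕1⊕0⊕0 = 0
s8: b8⊕b9⊕b10⊕b11⊕b12⊕b13⊕b14⊕b15⊕b24⊕b25⊕b26⊕b27⊕b28⊕b29⊕b30⊕b31 = 1⊕0⊕0⊕1⊕1⊕0⊕0⊕1⊕1⊕0⊕1⊕1⊕0⊕1⊕0⊕0 = 0
s16: b16⊕b17⊕b18⊕b19⊕b20⊕b21⊕b22⊕b23⊕b24⊕b25⊕b26⊕b27⊕b28⊕b29⊕b30⊕b31 = 1⊕1⊕0⊕1⊕1⊕0⊕0⊕1⊕1⊕0⊕1⊕1⊕0⊕1⊕0⊕0 = 1
Syndrome (s16...s1) = 10010 → position 18.
Overall parity (XOR of all 32 bits, including p0): 0⊕0⊕1⊕0⊕0⊕1⊕0⊕0⊕1⊕0⊕0⊕1⊕1⊕0⊕0⊕1⊕1⊕1⊕0⊕1⊕1⊕0⊕0⊕1⊕1⊕0⊕1⊕1⊕0⊕1⊕0⊕0 = 1
Overall=1, syndrome position=18 → single-bit error at position 18.

single 18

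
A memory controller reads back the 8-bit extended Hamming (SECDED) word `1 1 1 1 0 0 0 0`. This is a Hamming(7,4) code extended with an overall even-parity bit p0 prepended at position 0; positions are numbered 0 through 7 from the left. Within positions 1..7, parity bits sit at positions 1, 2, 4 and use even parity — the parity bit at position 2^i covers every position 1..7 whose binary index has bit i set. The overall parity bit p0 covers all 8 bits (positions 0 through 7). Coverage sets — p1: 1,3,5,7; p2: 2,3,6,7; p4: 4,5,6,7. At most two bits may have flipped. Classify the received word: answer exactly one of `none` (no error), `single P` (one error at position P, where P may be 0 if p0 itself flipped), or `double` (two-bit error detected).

none

s1: b1⊕b3⊕b5⊕b7 = 1⊕1⊕0⊕0 = 0
s2: b2⊕b3⊕b6⊕b7 = 1⊕1⊕0⊕0 = 0
s4: b4⊕b5⊕b6⊕b7 = 0⊕0⊕0⊕0 = 0
Syndrome (s4...s1) = 000 → position 0 (no error).
Overall parity (XOR of all 8 bits, including p0): 1⊕1⊕1⊕1⊕0⊕0⊕0⊕0 = 0
Overall=0, syndrome position=0 → no error.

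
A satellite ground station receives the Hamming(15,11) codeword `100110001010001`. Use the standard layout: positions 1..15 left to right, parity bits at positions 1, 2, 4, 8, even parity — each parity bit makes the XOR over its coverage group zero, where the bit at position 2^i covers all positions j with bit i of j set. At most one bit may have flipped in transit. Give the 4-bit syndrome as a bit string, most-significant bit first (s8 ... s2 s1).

1101

s1: b1⊕b3⊕b5⊕b7⊕b9⊕b11⊕b13⊕b15 = 1⊕0⊕1⊕0⊕1⊕1⊕0⊕1 = 1
s2: b2⊕b3⊕b6⊕b7⊕b10⊕b11⊕b14⊕b15 = 0⊕0⊕0⊕0⊕0⊕1⊕0⊕1 = 0
s4: b4⊕b5⊕b6⊕b7⊕b12⊕b13⊕b14⊕b15 = 1⊕1⊕0⊕0⊕0⊕0⊕0⊕1 = 1
s8: b8⊕b9⊕b10⊕b11⊕b12⊕b13⊕b14⊕b15 = 0⊕1⊕0⊕1⊕0⊕0⊕0⊕1 = 1
Syndrome (s8...s1) = 1101 → position 13.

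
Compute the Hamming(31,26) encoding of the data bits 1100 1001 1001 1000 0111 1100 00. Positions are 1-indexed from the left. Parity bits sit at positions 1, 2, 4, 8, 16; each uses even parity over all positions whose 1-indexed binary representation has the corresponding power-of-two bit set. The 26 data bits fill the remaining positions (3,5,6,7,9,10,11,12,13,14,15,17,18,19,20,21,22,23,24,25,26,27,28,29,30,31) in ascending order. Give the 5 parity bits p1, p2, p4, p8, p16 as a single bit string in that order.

01011

Place data bits at non-power-of-two positions: b3=1, b5=1, b6=0, b7=0, b9=1, b10=0, b11=0, b12=1, b13=1, b14=0, b15=0, b17=1, b18=1, b19=0, b20=0, b21=0, b22=0, b23=1, b24=1, b25=1, b26=1, b27=1, b28=0, b29=0, b30=0, b31=0.
p1 = XOR of data positions {3,5,7,9,11,13,15,17,19,21,23,25,27,29,31} = 1⊕1⊕0⊕1⊕0⊕1⊕0⊕1⊕0⊕0⊕1⊕1⊕1⊕0⊕0 = 0
p2 = XOR of data positions {3,6,7,10,11,14,15,18,19,22,23,26,27,30,31} = 1⊕0⊕0⊕0⊕0⊕0⊕0⊕1⊕0⊕0⊕1⊕1⊕1⊕0⊕0 = 1
p4 = XOR of data positions {5,6,7,12,13,14,15,20,21,22,23,28,29,30,31} = 1⊕0⊕0⊕1⊕1⊕0⊕0⊕0⊕0⊕0⊕1⊕0⊕0⊕0⊕0 = 0
p8 = XOR of data positions {9,10,11,12,13,14,15,24,25,26,27,28,29,30,31} = 1⊕0⊕0⊕1⊕1⊕0⊕0⊕1⊕1⊕1⊕1⊕0⊕0⊕0⊕0 = 1
p16 = XOR of data positions {17,18,19,20,21,22,23,24,25,26,27,28,29,30,31} = 1⊕1⊕0⊕0⊕0⊕0⊕1⊕1⊕1⊕1⊕1⊕0⊕0⊕0⊕0 = 1
Parity bits p1,p2,p4,p8,p16 = 01011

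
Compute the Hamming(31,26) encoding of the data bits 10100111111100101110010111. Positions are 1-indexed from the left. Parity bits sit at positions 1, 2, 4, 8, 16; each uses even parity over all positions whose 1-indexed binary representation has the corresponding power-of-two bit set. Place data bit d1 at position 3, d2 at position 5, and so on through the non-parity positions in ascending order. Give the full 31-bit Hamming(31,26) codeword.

Place data bits at non-power-of-two positions: b3=1, b5=0, b6=1, b7=0, b9=0, b10=1, b11=1, b12=1, b13=1, b14=1, b15=1, b17=1, b18=0, b19=0, b20=1, b21=0, b22=1, b23=1, b24=1, b25=0, b26=0, b27=1, b28=0, b29=1, b30=1, b31=1.
p1 = XOR of data positions {3,5,7,9,11,13,15,17,19,21,23,25,27,29,31} = 1⊕0⊕0⊕0⊕1⊕1⊕1⊕1⊕0⊕0⊕1⊕0⊕1⊕1⊕1 = 1
p2 = XOR of data positions {3,6,7,10,11,14,15,18,19,22,23,26,27,30,31} = 1⊕1⊕0⊕1⊕1⊕1⊕1⊕0⊕0⊕1⊕1⊕0⊕1⊕1⊕1 = 1
p4 = XOR of data positions {5,6,7,12,13,14,15,20,21,22,23,28,29,30,31} = 0⊕1⊕0⊕1⊕1⊕1⊕1⊕1⊕0⊕1⊕1⊕0⊕1⊕1⊕1 = 1
p8 = XOR of data positions {9,10,11,12,13,14,15,24,25,26,27,28,29,30,31} = 0⊕1⊕1⊕1⊕1⊕1⊕1⊕1⊕0⊕0⊕1⊕0⊕1⊕1⊕1 = 1
p16 = XOR of data positions {17,18,19,20,21,22,23,24,25,26,27,28,29,30,31} = 1⊕0⊕0⊕1⊕0⊕1⊕1⊕1⊕0⊕0⊕1⊕0⊕1⊕1⊕1 = 1
Codeword b1..b31 = 1111010101111111100101110010111

1111010101111111100101110010111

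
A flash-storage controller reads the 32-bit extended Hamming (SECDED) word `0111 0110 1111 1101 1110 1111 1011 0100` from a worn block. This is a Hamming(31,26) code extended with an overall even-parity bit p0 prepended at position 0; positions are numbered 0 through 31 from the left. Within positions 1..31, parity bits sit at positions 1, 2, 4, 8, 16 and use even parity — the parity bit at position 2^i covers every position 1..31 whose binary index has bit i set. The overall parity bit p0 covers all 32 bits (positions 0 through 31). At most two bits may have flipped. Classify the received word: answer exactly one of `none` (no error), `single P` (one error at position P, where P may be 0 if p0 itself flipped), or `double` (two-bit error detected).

single 26

s1: b1⊕b3⊕b5⊕b7⊕b9⊕b11⊕b13⊕b15⊕b17⊕b19⊕b21⊕b23⊕b25⊕b27⊕b29⊕b31 = 1⊕1⊕1⊕0⊕1⊕1⊕1⊕1⊕1⊕0⊕1⊕1⊕0⊕1⊕1⊕0 = 0
s2: b2⊕b3⊕b6⊕b7⊕b10⊕b11⊕b14⊕b15⊕b18⊕b19⊕b22⊕b23⊕b26⊕b27⊕b30⊕b31 = 1⊕1⊕1⊕0⊕1⊕1⊕0⊕1⊕1⊕0⊕1⊕1⊕1⊕1⊕0⊕0 = 1
s4: b4⊕b5⊕b6⊕b7⊕b12⊕b13⊕b14⊕b15⊕b20⊕b21⊕b22⊕b23⊕b28⊕b29⊕b30⊕b31 = 0⊕1⊕1⊕0⊕1⊕1⊕0⊕1⊕1⊕1⊕1⊕1⊕0⊕1⊕0⊕0 = 0
s8: b8⊕b9⊕b10⊕b11⊕b12⊕b13⊕b14⊕b15⊕b24⊕b25⊕b26⊕b27⊕b28⊕b29⊕b30⊕b31 = 1⊕1⊕1⊕1⊕1⊕1⊕0⊕1⊕1⊕0⊕1⊕1⊕0⊕1⊕0⊕0 = 1
s16: b16⊕b17⊕b18⊕b19⊕b20⊕b21⊕b22⊕b23⊕b24⊕b25⊕b26⊕b27⊕b28⊕b29⊕b30⊕b31 = 1⊕1⊕1⊕0⊕1⊕1⊕1⊕1⊕1⊕0⊕1⊕1⊕0⊕1⊕0⊕0 = 1
Syndrome (s16...s1) = 11010 → position 26.
Overall parity (XOR of all 32 bits, including p0): 0⊕1⊕1⊕1⊕0⊕1⊕1⊕0⊕1⊕1⊕1⊕1⊕1⊕1⊕0⊕1⊕1⊕1⊕1⊕0⊕1⊕1⊕1⊕1⊕1⊕0⊕1⊕1⊕0⊕1⊕0⊕0 = 1
Overall=1, syndrome position=26 → single-bit error at position 26.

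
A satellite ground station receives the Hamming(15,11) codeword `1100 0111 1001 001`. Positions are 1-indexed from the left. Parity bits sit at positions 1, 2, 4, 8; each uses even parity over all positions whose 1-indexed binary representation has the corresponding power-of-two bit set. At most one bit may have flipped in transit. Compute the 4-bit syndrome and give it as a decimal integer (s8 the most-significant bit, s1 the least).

0

s1: b1⊕b3⊕b5⊕b7⊕b9⊕b11⊕b13⊕b15 = 1⊕0⊕0⊕1⊕1⊕0⊕0⊕1 = 0
s2: b2⊕b3⊕b6⊕b7⊕b10⊕b11⊕b14⊕b15 = 1⊕0⊕1⊕1⊕0⊕0⊕0⊕1 = 0
s4: b4⊕b5⊕b6⊕b7⊕b12⊕b13⊕b14⊕b15 = 0⊕0⊕1⊕1⊕1⊕0⊕0⊕1 = 0
s8: b8⊕b9⊕b10⊕b11⊕b12⊕b13⊕b14⊕b15 = 1⊕1⊕0⊕0⊕1⊕0⊕0⊕1 = 0
Syndrome (s8...s1) = 0000 → position 0 (no error).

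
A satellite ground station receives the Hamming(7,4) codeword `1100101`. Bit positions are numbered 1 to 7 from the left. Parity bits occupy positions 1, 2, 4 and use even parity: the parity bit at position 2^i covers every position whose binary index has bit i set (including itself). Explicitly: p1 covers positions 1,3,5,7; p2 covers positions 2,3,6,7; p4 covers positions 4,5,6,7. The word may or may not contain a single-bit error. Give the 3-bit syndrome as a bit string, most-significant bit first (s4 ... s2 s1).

001

s1: b1⊕b3⊕b5⊕b7 = 1⊕0⊕1⊕1 = 1
s2: b2⊕b3⊕b6⊕b7 = 1⊕0⊕0⊕1 = 0
s4: b4⊕b5⊕b6⊕b7 = 0⊕1⊕0⊕1 = 0
Syndrome (s4...s1) = 001 → position 1.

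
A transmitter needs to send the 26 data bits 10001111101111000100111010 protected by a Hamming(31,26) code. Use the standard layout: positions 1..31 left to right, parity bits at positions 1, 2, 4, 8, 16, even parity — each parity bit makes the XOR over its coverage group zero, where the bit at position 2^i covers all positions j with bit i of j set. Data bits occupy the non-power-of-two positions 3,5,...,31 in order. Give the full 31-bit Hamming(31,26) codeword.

Place data bits at non-power-of-two positions: b3=1, b5=0, b6=0, b7=0, b9=1, b10=1, b11=1, b12=1, b13=1, b14=0, b15=1, b17=1, b18=1, b19=1, b20=0, b21=0, b22=0, b23=1, b24=0, b25=0, b26=1, b27=1, b28=1, b29=0, b30=1, b31=0.
p1 = XOR of data positions {3,5,7,9,11,13,15,17,19,21,23,25,27,29,31} = 1⊕0⊕0⊕1⊕1⊕1⊕1⊕1⊕1⊕0⊕1⊕0⊕1⊕0⊕0 = 1
p2 = XOR of data positions {3,6,7,10,11,14,15,18,19,22,23,26,27,30,31} = 1⊕0⊕0⊕1⊕1⊕0⊕1⊕1⊕1⊕0⊕1⊕1⊕1⊕1⊕0 = 0
p4 = XOR of data positions {5,6,7,12,13,14,15,20,21,22,23,28,29,30,31} = 0⊕0⊕0⊕1⊕1⊕0⊕1⊕0⊕0⊕0⊕1⊕1⊕0⊕1⊕0 = 0
p8 = XOR of data positions {9,10,11,12,13,14,15,24,25,26,27,28,29,30,31} = 1⊕1⊕1⊕1⊕1⊕0⊕1⊕0⊕0⊕1⊕1⊕1⊕0⊕1⊕0 = 0
p16 = XOR of data positions {17,18,19,20,21,22,23,24,25,26,27,28,29,30,31} = 1⊕1⊕1⊕0⊕0⊕0⊕1⊕0⊕0⊕1⊕1⊕1⊕0⊕1⊕0 = 0
Codeword b1..b31 = 1010000011111010111000100111010

1010000011111010111000100111010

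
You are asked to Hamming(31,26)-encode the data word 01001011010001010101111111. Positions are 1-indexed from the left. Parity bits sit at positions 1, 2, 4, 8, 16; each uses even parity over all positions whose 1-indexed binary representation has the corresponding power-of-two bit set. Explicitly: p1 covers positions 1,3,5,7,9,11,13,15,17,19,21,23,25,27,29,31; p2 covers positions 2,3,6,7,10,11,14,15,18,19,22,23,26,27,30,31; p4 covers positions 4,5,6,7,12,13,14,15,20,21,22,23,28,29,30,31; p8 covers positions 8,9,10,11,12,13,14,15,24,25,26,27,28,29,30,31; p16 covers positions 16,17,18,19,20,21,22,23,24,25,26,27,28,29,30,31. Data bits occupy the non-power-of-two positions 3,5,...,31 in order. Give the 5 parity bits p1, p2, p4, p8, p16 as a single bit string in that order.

Place data bits at non-power-of-two positions: b3=0, b5=1, b6=0, b7=0, b9=1, b10=0, b11=1, b12=1, b13=0, b14=1, b15=0, b17=0, b18=0, b19=1, b20=0, b21=1, b22=0, b23=1, b24=0, b25=1, b26=1, b27=1, b28=1, b29=1, b30=1, b31=1.
p1 = XOR of data positions {3,5,7,9,11,13,15,17,19,21,23,25,27,29,31} = 0⊕1⊕0⊕1⊕1⊕0⊕0⊕0⊕1⊕1⊕1⊕1⊕1⊕1⊕1 = 0
p2 = XOR of data positions {3,6,7,10,11,14,15,18,19,22,23,26,27,30,31} = 0⊕0⊕0⊕0⊕1⊕1⊕0⊕0⊕1⊕0⊕1⊕1⊕1⊕1⊕1 = 0
p4 = XOR of data positions {5,6,7,12,13,14,15,20,21,22,23,28,29,30,31} = 1⊕0⊕0⊕1⊕0⊕1⊕0⊕0⊕1⊕0⊕1⊕1⊕1⊕1⊕1 = 1
p8 = XOR of data positions {9,10,11,12,13,14,15,24,25,26,27,28,29,30,31} = 1⊕0⊕1⊕1⊕0⊕1⊕0⊕0⊕1⊕1⊕1⊕1⊕1⊕1⊕1 = 1
p16 = XOR of data positions {17,18,19,20,21,22,23,24,25,26,27,28,29,30,31} = 0⊕0⊕1⊕0⊕1⊕0⊕1⊕0⊕1⊕1⊕1⊕1⊕1⊕1⊕1 = 0
Parity bits p1,p2,p4,p8,p16 = 00110

00110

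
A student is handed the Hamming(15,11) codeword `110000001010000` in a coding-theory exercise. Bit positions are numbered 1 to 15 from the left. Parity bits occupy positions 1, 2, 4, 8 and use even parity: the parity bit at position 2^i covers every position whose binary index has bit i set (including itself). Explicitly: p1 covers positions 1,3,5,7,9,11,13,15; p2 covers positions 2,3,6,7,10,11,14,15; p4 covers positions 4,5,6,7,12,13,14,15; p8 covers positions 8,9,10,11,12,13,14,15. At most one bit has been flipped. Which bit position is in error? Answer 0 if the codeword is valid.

1

s1: b1⊕b3⊕b5⊕b7⊕b9⊕b11⊕b13⊕b15 = 1⊕0⊕0⊕0⊕1⊕1⊕0⊕0 = 1
s2: b2⊕b3⊕b6⊕b7⊕b10⊕b11⊕b14⊕b15 = 1⊕0⊕0⊕0⊕0⊕1⊕0⊕0 = 0
s4: b4⊕b5⊕b6⊕b7⊕b12⊕b13⊕b14⊕b15 = 0⊕0⊕0⊕0⊕0⊕0⊕0⊕0 = 0
s8: b8⊕b9⊕b10⊕b11⊕b12⊕b13⊕b14⊕b15 = 0⊕1⊕0⊕1⊕0⊕0⊕0⊕0 = 0
Syndrome (s8...s1) = 0001 → position 1.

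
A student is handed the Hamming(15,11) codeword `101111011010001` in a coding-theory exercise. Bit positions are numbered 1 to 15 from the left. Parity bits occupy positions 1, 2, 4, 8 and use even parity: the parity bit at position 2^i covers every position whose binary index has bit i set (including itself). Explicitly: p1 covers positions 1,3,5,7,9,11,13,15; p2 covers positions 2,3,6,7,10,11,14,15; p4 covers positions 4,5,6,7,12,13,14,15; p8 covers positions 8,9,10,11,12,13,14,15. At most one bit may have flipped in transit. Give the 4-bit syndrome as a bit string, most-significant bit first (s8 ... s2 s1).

0000

s1: b1⊕b3⊕b5⊕b7⊕b9⊕b11⊕b13⊕b15 = 1⊕1⊕1⊕0⊕1⊕1⊕0⊕1 = 0
s2: b2⊕b3⊕b6⊕b7⊕b10⊕b11⊕b14⊕b15 = 0⊕1⊕1⊕0⊕0⊕1⊕0⊕1 = 0
s4: b4⊕b5⊕b6⊕b7⊕b12⊕b13⊕b14⊕b15 = 1⊕1⊕1⊕0⊕0⊕0⊕0⊕1 = 0
s8: b8⊕b9⊕b10⊕b11⊕b12⊕b13⊕b14⊕b15 = 1⊕1⊕0⊕1⊕0⊕0⊕0⊕1 = 0
Syndrome (s8...s1) = 0000 → position 0 (no error).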